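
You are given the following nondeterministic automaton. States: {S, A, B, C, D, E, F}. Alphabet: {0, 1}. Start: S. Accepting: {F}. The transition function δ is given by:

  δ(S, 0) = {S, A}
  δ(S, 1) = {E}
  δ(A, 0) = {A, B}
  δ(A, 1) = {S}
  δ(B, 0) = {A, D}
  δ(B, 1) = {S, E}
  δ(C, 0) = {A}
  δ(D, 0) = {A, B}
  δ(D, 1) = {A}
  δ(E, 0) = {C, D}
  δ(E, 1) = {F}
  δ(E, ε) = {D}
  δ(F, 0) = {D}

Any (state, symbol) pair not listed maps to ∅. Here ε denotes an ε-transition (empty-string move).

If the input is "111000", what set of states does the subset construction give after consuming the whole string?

Start in {S}.
Read '1': S→{E}; union {E}; ε-closure = {D, E}.
Read '1': D→{A}, E→{F}; now {A, F}.
Read '1': A→{S}, F→∅; now {S}.
Read '0': S→{S, A}; now {S, A}.
Read '0': S→{S, A}, A→{A, B}; now {S, A, B}.
Read '0': S→{S, A}, A→{A, B}, B→{A, D}; now {S, A, B, D}.

{S, A, B, D}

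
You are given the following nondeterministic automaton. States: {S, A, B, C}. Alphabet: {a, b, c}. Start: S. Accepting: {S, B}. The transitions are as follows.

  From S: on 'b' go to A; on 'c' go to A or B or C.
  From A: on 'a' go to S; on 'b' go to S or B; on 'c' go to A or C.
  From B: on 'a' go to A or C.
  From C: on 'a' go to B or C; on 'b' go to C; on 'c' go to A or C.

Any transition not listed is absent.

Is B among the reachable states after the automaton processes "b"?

Start in {S}.
Read 'b': S→{A}; now {A}.
State B is not in {A}.

No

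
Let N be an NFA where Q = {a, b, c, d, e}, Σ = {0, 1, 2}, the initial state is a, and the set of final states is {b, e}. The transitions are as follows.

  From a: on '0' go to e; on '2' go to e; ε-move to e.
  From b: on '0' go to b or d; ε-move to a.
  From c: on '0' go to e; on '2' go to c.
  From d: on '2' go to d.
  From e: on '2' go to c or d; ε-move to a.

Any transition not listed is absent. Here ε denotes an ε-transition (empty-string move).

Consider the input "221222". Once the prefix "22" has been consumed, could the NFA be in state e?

Yes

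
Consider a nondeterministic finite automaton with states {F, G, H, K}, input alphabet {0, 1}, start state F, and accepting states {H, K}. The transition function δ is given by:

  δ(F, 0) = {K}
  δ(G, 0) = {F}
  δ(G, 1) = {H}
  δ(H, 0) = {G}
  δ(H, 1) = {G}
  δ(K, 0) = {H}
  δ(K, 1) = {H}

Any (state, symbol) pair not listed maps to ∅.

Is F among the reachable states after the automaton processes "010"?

No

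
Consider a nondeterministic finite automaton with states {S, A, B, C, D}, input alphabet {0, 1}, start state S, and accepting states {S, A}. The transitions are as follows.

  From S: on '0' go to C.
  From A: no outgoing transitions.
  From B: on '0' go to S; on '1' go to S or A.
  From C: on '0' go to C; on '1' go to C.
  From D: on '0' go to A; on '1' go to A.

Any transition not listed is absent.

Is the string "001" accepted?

No

Start in {S}.
Read '0': {S} → {C}.
Read '0': {C} → {C}.
Read '1': {C} → {C}.
The final set {C} contains no accepting state.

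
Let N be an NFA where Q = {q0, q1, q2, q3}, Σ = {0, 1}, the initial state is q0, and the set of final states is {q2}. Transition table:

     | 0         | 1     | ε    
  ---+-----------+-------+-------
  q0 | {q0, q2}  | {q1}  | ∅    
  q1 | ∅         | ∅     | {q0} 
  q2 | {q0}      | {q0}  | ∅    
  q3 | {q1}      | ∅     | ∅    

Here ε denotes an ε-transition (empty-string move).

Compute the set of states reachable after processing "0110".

{q0, q2}

Start in {q0}.
Read '0': {q0} → {q0, q2}.
Read '1': {q0, q2} → {q0, q1}.
Read '1': {q0, q1} → {q0, q1}.
Read '0': {q0, q1} → {q0, q2}.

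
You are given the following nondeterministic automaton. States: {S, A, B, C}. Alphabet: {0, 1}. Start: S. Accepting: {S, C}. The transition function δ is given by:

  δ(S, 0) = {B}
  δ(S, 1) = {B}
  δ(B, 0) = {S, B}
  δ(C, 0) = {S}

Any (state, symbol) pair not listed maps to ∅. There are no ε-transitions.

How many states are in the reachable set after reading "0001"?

1

Start in {S}.
Read '0': {S} → {B}.
Read '0': {B} → {S, B}.
Read '0': {S, B} → {S, B}.
Read '1': {S, B} → {B}.
That set has 1 state.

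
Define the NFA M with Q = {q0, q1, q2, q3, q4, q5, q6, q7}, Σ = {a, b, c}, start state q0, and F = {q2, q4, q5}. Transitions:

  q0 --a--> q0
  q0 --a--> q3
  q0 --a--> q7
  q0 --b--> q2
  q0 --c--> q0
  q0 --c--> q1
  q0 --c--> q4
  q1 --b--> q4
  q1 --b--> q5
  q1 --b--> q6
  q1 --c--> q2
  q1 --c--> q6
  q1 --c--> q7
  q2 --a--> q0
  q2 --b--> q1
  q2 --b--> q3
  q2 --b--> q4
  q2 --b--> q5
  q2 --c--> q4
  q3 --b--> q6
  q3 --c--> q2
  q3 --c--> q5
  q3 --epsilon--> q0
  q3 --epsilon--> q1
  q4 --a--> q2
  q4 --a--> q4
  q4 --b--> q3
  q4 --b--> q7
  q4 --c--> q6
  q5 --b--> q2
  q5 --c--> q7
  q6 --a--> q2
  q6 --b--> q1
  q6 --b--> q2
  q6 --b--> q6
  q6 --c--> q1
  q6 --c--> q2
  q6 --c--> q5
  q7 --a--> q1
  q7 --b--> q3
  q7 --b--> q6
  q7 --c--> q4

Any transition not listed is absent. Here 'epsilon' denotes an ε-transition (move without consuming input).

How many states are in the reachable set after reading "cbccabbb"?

Start in {q0}.
Read 'c': q0→{q0, q1, q4}; now {q0, q1, q4}.
Read 'b': q0→{q2}, q1→{q4, q5, q6}, q4→{q3, q7}; union {q2, q3, q4, q5, q6, q7}; ε-closure = {q0, q1, q2, q3, q4, q5, q6, q7}.
Read 'c': q0→{q0, q1, q4}, q1→{q2, q6, q7}, q2→{q4}, q3→{q2, q5}, q4→{q6}, q5→{q7}, q6→{q1, q2, q5}, q7→{q4}; now {q0, q1, q2, q4, q5, q6, q7}.
Read 'c': q0→{q0, q1, q4}, q1→{q2, q6, q7}, q2→{q4}, q4→{q6}, q5→{q7}, q6→{q1, q2, q5}, q7→{q4}; now {q0, q1, q2, q4, q5, q6, q7}.
Read 'a': q0→{q0, q3, q7}, q1→∅, q2→{q0}, q4→{q2, q4}, q5→∅, q6→{q2}, q7→{q1}; now {q0, q1, q2, q3, q4, q7}.
Read 'b': q0→{q2}, q1→{q4, q5, q6}, q2→{q1, q3, q4, q5}, q3→{q6}, q4→{q3, q7}, q7→{q3, q6}; union {q1, q2, q3, q4, q5, q6, q7}; ε-closure = {q0, q1, q2, q3, q4, q5, q6, q7}.
Read 'b': q0→{q2}, q1→{q4, q5, q6}, q2→{q1, q3, q4, q5}, q3→{q6}, q4→{q3, q7}, q5→{q2}, q6→{q1, q2, q6}, q7→{q3, q6}; union {q1, q2, q3, q4, q5, q6, q7}; ε-closure = {q0, q1, q2, q3, q4, q5, q6, q7}.
Read 'b': q0→{q2}, q1→{q4, q5, q6}, q2→{q1, q3, q4, q5}, q3→{q6}, q4→{q3, q7}, q5→{q2}, q6→{q1, q2, q6}, q7→{q3, q6}; union {q1, q2, q3, q4, q5, q6, q7}; ε-closure = {q0, q1, q2, q3, q4, q5, q6, q7}.
That set has 8 states.

8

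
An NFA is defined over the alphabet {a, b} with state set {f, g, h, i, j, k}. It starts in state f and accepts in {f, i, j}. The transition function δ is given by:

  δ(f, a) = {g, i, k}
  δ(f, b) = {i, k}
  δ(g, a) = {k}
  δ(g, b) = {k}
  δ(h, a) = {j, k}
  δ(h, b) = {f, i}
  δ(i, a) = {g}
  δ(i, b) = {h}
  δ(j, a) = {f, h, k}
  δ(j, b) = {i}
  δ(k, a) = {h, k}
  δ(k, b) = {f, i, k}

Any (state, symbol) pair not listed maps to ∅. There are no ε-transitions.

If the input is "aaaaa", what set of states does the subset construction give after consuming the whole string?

{f, g, h, i, j, k}

Start in {f}.
Read 'a': f→{g, i, k}; now {g, i, k}.
Read 'a': g→{k}, i→{g}, k→{h, k}; now {g, h, k}.
Read 'a': g→{k}, h→{j, k}, k→{h, k}; now {h, j, k}.
Read 'a': h→{j, k}, j→{f, h, k}, k→{h, k}; now {f, h, j, k}.
Read 'a': f→{g, i, k}, h→{j, k}, j→{f, h, k}, k→{h, k}; now {f, g, h, i, j, k}.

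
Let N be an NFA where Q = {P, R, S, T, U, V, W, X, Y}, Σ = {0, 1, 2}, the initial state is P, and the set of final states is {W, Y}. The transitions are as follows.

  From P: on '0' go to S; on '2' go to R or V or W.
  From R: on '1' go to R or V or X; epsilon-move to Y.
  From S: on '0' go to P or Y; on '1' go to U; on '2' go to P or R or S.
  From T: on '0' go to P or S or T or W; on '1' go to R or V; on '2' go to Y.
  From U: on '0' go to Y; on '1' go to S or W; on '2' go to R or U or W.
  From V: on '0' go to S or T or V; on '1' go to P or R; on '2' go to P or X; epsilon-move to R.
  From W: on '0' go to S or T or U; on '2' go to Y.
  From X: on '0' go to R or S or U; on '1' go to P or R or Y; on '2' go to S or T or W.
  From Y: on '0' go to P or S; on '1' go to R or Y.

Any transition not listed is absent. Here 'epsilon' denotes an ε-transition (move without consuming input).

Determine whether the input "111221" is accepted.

No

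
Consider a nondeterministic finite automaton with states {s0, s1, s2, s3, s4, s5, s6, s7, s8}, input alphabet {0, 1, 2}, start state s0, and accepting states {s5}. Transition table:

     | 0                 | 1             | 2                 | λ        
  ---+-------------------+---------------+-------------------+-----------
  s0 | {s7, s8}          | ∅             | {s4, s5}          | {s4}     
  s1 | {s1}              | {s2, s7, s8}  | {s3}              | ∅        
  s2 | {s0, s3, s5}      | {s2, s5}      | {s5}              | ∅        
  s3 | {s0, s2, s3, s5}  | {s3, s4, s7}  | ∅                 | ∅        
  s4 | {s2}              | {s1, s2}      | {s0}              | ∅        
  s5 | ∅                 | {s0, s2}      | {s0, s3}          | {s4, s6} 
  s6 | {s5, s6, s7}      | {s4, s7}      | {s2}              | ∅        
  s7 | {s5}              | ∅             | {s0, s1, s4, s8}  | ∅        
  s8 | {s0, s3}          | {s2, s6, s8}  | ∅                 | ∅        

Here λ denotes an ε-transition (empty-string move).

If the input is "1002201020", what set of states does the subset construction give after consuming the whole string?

{s0, s1, s2, s3, s4, s5, s6, s7, s8}

Start: ε-closure({s0}) = {s0, s4}.
Read '1': {s0, s4} → {s1, s2}.
Read '0': {s1, s2} → {s0, s1, s3, s4, s5, s6}.
Read '0': {s0, s1, s3, s4, s5, s6} → {s0, s1, s2, s3, s4, s5, s6, s7, s8}.
Read '2': {s0, s1, s2, s3, s4, s5, s6, s7, s8} → {s0, s1, s2, s3, s4, s5, s6, s8}.
Read '2': {s0, s1, s2, s3, s4, s5, s6, s8} → {s0, s2, s3, s4, s5, s6}.
Read '0': {s0, s2, s3, s4, s5, s6} → {s0, s2, s3, s4, s5, s6, s7, s8}.
Read '1': {s0, s2, s3, s4, s5, s6, s7, s8} → {s0, s1, s2, s3, s4, s5, s6, s7, s8}.
Read '0': {s0, s1, s2, s3, s4, s5, s6, s7, s8} → {s0, s1, s2, s3, s4, s5, s6, s7, s8}.
Read '2': {s0, s1, s2, s3, s4, s5, s6, s7, s8} → {s0, s1, s2, s3, s4, s5, s6, s8}.
Read '0': {s0, s1, s2, s3, s4, s5, s6, s8} → {s0, s1, s2, s3, s4, s5, s6, s7, s8}.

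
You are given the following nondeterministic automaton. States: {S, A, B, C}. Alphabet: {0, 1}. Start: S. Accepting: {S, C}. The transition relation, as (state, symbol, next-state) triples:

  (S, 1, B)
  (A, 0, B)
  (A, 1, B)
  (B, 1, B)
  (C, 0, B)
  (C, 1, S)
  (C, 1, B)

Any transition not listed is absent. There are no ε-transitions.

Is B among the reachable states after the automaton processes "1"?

Start in {S}.
Read '1': S→{B}; now {B}.
State B is in {B}.

Yes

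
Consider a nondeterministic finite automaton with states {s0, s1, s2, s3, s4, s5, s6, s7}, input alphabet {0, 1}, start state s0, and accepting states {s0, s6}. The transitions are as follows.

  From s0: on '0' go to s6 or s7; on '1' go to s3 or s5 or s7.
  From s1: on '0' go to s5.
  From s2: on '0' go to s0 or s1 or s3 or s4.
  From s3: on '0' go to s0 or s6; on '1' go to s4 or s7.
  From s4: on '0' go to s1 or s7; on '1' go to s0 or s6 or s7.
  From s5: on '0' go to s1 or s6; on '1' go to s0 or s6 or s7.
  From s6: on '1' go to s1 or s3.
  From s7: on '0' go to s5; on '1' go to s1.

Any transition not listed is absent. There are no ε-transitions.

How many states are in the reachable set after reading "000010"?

Start in {s0}.
Read '0': {s0} → {s6, s7}.
Read '0': {s6, s7} → {s5}.
Read '0': {s5} → {s1, s6}.
Read '0': {s1, s6} → {s5}.
Read '1': {s5} → {s0, s6, s7}.
Read '0': {s0, s6, s7} → {s5, s6, s7}.
That set has 3 states.

3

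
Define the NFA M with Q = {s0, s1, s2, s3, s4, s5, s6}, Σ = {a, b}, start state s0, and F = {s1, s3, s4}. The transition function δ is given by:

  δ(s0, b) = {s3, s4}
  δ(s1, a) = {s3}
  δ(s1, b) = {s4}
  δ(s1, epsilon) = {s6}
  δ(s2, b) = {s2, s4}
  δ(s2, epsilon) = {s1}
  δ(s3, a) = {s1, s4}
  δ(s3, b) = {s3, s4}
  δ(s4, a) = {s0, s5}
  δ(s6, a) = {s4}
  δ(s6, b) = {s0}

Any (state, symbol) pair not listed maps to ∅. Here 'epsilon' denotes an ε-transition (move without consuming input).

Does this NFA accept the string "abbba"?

Start in {s0}.
Read 'a': s0→∅; now ∅.
The set is empty and remains empty for the remaining 4 symbols.
The final set ∅ contains no accepting state.

No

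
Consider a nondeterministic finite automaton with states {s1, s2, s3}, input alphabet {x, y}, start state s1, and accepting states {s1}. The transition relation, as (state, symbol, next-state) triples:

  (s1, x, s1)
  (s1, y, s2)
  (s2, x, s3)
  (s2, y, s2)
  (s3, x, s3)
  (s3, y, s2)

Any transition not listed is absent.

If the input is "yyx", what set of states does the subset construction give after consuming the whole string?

{s3}

Start in {s1}.
Read 'y': s1→{s2}; now {s2}.
Read 'y': s2→{s2}; now {s2}.
Read 'x': s2→{s3}; now {s3}.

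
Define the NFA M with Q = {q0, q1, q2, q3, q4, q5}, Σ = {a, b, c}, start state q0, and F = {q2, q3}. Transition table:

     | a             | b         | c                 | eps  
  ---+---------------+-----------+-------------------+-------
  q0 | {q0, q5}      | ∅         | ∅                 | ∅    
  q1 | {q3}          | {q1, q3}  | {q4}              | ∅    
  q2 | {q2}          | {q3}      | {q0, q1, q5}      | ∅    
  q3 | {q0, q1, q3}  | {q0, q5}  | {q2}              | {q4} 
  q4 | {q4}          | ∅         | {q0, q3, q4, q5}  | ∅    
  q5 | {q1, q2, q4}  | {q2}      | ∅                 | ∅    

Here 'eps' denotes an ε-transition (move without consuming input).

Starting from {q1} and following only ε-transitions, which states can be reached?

{q1}

Begin with {q1}.
No ε-moves leave this set, so the closure equals the set itself.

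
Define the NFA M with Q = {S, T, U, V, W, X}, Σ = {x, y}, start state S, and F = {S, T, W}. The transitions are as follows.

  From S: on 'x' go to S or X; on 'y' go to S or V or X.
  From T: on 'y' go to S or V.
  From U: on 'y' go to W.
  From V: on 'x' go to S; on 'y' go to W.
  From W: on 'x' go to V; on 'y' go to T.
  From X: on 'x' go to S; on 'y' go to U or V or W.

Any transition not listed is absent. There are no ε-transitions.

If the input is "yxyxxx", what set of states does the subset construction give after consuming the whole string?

Start in {S}.
Read 'y': {S} → {S, V, X}.
Read 'x': {S, V, X} → {S, X}.
Read 'y': {S, X} → {S, U, V, W, X}.
Read 'x': {S, U, V, W, X} → {S, V, X}.
Read 'x': {S, V, X} → {S, X}.
Read 'x': {S, X} → {S, X}.

{S, X}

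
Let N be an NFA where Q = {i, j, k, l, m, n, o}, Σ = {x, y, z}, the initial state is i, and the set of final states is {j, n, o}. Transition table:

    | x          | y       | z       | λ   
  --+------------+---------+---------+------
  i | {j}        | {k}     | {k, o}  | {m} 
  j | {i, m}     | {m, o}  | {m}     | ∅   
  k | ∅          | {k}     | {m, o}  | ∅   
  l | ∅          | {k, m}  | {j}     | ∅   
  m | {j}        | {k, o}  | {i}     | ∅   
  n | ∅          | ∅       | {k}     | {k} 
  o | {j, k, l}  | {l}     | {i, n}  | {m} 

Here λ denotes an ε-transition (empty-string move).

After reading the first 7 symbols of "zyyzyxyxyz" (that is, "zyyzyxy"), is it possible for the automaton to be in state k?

Yes

Start: ε-closure({i}) = {i, m}.
Read 'z': i→{k, o}, m→{i}; union {i, k, o}; ε-closure = {i, k, m, o}.
Read 'y': i→{k}, k→{k}, m→{k, o}, o→{l}; union {k, l, o}; ε-closure = {k, l, m, o}.
Read 'y': k→{k}, l→{k, m}, m→{k, o}, o→{l}; now {k, l, m, o}.
Read 'z': k→{m, o}, l→{j}, m→{i}, o→{i, n}; union {i, j, m, n, o}; ε-closure = {i, j, k, m, n, o}.
Read 'y': i→{k}, j→{m, o}, k→{k}, m→{k, o}, n→∅, o→{l}; now {k, l, m, o}.
Read 'x': k→∅, l→∅, m→{j}, o→{j, k, l}; now {j, k, l}.
Read 'y': j→{m, o}, k→{k}, l→{k, m}; now {k, m, o}.
State k is in {k, m, o}.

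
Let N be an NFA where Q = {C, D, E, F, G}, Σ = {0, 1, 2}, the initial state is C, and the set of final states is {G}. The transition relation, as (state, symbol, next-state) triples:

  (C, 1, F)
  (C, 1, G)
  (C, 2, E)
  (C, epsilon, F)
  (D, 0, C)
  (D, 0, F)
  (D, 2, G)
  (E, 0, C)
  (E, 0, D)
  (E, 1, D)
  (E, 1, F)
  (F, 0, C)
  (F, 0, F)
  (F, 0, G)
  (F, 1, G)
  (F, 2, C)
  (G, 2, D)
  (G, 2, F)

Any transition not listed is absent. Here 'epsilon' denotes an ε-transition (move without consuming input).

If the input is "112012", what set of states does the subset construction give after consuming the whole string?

{C, D, F}

Start: ε-closure({C}) = {C, F}.
Read '1': {C, F} → {F, G}.
Read '1': {F, G} → {G}.
Read '2': {G} → {D, F}.
Read '0': {D, F} → {C, F, G}.
Read '1': {C, F, G} → {F, G}.
Read '2': {F, G} → {C, D, F}.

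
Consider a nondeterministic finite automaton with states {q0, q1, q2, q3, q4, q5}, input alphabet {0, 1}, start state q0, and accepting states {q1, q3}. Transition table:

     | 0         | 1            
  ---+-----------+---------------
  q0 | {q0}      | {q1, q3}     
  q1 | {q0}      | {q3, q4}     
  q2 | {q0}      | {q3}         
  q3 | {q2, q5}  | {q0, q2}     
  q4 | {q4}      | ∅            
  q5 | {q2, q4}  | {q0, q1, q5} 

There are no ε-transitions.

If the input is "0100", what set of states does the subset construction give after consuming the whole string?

{q0, q2, q4}

Start in {q0}.
Read '0': {q0} → {q0}.
Read '1': {q0} → {q1, q3}.
Read '0': {q1, q3} → {q0, q2, q5}.
Read '0': {q0, q2, q5} → {q0, q2, q4}.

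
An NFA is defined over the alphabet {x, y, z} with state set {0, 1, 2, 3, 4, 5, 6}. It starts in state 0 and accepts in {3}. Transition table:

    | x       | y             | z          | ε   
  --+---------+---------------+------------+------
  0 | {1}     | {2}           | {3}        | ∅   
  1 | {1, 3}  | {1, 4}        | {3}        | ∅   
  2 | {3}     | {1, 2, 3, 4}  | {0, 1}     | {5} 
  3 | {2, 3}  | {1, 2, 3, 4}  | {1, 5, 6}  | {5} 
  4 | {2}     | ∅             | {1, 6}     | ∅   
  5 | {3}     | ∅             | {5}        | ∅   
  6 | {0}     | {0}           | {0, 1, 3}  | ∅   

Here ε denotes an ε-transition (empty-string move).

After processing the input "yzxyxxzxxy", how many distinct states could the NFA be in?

Start in {0}.
Read 'y': {0} → {2, 5}.
Read 'z': {2, 5} → {0, 1, 5}.
Read 'x': {0, 1, 5} → {1, 3, 5}.
Read 'y': {1, 3, 5} → {1, 2, 3, 4, 5}.
Read 'x': {1, 2, 3, 4, 5} → {1, 2, 3, 5}.
Read 'x': {1, 2, 3, 5} → {1, 2, 3, 5}.
Read 'z': {1, 2, 3, 5} → {0, 1, 3, 5, 6}.
Read 'x': {0, 1, 3, 5, 6} → {0, 1, 2, 3, 5}.
Read 'x': {0, 1, 2, 3, 5} → {1, 2, 3, 5}.
Read 'y': {1, 2, 3, 5} → {1, 2, 3, 4, 5}.
That set has 5 states.

5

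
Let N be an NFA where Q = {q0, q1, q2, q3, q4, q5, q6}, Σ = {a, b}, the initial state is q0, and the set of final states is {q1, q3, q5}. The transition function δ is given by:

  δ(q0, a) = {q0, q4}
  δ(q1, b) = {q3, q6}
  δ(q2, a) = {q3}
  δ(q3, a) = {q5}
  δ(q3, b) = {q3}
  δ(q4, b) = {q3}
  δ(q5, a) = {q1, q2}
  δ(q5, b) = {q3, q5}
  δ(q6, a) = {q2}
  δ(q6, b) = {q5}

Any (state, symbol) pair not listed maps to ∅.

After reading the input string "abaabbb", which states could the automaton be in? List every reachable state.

{q3, q5}

Start in {q0}.
Read 'a': {q0} → {q0, q4}.
Read 'b': {q0, q4} → {q3}.
Read 'a': {q3} → {q5}.
Read 'a': {q5} → {q1, q2}.
Read 'b': {q1, q2} → {q3, q6}.
Read 'b': {q3, q6} → {q3, q5}.
Read 'b': {q3, q5} → {q3, q5}.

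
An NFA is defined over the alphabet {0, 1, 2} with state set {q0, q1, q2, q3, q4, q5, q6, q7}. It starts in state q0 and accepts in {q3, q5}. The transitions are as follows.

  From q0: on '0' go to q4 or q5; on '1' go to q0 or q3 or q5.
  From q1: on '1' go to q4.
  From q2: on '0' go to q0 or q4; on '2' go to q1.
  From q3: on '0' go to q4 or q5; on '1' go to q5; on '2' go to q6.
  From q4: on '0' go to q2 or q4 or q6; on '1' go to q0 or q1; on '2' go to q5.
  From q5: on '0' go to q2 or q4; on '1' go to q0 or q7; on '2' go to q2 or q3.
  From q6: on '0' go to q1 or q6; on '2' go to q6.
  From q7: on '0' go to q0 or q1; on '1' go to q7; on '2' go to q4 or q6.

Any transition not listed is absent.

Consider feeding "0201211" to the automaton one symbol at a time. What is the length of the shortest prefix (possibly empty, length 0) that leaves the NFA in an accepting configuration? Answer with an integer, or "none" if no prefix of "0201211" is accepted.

Start in {q0}.
Read '0': {q0} → {q4, q5}.
None of the earlier sets intersect F, but {q4, q5} does.

1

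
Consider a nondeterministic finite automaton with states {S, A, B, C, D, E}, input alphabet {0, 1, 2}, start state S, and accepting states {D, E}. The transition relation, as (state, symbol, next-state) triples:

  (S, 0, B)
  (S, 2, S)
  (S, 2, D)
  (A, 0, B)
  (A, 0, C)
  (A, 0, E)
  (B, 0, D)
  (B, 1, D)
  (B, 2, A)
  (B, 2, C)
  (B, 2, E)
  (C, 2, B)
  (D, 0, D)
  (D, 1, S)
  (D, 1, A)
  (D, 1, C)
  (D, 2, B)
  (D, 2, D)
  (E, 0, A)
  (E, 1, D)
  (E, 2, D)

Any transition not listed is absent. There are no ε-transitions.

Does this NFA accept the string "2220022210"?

Start in {S}.
Read '2': {S} → {S, D}.
Read '2': {S, D} → {S, B, D}.
Read '2': {S, B, D} → {S, A, B, C, D, E}.
Read '0': {S, A, B, C, D, E} → {A, B, C, D, E}.
Read '0': {A, B, C, D, E} → {A, B, C, D, E}.
Read '2': {A, B, C, D, E} → {A, B, C, D, E}.
Read '2': {A, B, C, D, E} → {A, B, C, D, E}.
Read '2': {A, B, C, D, E} → {A, B, C, D, E}.
Read '1': {A, B, C, D, E} → {S, A, C, D}.
Read '0': {S, A, C, D} → {B, C, D, E}.
The final set {B, C, D, E} contains the accepting states D, E.

Yes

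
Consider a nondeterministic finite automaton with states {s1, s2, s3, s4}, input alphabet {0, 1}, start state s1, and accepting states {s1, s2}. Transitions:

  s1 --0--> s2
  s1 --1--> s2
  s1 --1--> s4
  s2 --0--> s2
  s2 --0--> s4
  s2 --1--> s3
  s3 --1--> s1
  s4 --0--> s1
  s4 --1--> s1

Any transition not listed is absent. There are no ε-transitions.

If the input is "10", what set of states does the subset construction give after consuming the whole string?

{s1, s2, s4}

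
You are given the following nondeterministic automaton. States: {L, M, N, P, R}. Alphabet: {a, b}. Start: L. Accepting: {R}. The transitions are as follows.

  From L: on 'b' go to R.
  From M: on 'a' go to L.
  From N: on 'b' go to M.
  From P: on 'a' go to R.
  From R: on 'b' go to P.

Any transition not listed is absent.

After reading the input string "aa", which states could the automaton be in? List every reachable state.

∅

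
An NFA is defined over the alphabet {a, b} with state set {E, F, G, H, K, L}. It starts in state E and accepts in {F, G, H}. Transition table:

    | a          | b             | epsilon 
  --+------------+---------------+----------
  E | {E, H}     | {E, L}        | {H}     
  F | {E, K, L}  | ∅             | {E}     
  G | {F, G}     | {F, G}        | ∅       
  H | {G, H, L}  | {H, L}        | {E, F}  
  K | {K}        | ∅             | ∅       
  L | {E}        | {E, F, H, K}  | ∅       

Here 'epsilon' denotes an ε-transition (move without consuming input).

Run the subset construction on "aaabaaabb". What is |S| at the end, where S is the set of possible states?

6

Start: ε-closure({E}) = {E, F, H}.
Read 'a': E→{E, H}, F→{E, K, L}, H→{G, H, L}; union {E, G, H, K, L}; ε-closure = {E, F, G, H, K, L}.
Read 'a': E→{E, H}, F→{E, K, L}, G→{F, G}, H→{G, H, L}, K→{K}, L→{E}; now {E, F, G, H, K, L}.
Read 'a': E→{E, H}, F→{E, K, L}, G→{F, G}, H→{G, H, L}, K→{K}, L→{E}; now {E, F, G, H, K, L}.
Read 'b': E→{E, L}, F→∅, G→{F, G}, H→{H, L}, K→∅, L→{E, F, H, K}; now {E, F, G, H, K, L}.
Read 'a': E→{E, H}, F→{E, K, L}, G→{F, G}, H→{G, H, L}, K→{K}, L→{E}; now {E, F, G, H, K, L}.
Read 'a': E→{E, H}, F→{E, K, L}, G→{F, G}, H→{G, H, L}, K→{K}, L→{E}; now {E, F, G, H, K, L}.
Read 'a': E→{E, H}, F→{E, K, L}, G→{F, G}, H→{G, H, L}, K→{K}, L→{E}; now {E, F, G, H, K, L}.
Read 'b': E→{E, L}, F→∅, G→{F, G}, H→{H, L}, K→∅, L→{E, F, H, K}; now {E, F, G, H, K, L}.
Read 'b': E→{E, L}, F→∅, G→{F, G}, H→{H, L}, K→∅, L→{E, F, H, K}; now {E, F, G, H, K, L}.
That set has 6 states.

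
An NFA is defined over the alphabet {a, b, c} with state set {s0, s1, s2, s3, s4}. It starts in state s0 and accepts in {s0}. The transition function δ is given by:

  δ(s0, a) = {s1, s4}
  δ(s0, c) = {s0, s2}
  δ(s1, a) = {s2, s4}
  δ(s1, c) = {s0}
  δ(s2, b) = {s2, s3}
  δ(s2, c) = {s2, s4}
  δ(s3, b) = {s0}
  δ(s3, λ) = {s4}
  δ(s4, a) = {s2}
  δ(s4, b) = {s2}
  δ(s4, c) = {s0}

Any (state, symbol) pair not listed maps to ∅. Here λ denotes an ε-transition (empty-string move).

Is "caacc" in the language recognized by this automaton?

Yes

Start in {s0}.
Read 'c': {s0} → {s0, s2}.
Read 'a': {s0, s2} → {s1, s4}.
Read 'a': {s1, s4} → {s2, s4}.
Read 'c': {s2, s4} → {s0, s2, s4}.
Read 'c': {s0, s2, s4} → {s0, s2, s4}.
The final set {s0, s2, s4} contains the accepting state s0.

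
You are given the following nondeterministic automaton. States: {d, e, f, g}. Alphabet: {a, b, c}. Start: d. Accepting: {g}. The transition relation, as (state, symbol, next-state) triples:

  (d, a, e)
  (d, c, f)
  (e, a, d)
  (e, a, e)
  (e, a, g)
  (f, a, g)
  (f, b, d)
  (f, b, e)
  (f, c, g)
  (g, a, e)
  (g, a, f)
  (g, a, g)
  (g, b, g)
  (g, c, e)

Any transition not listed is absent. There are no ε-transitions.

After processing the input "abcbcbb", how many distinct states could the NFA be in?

Start in {d}.
Read 'a': {d} → {e}.
Read 'b': {e} → ∅.
The set is empty and remains empty for the remaining 5 symbols.
That set has 0 states.

0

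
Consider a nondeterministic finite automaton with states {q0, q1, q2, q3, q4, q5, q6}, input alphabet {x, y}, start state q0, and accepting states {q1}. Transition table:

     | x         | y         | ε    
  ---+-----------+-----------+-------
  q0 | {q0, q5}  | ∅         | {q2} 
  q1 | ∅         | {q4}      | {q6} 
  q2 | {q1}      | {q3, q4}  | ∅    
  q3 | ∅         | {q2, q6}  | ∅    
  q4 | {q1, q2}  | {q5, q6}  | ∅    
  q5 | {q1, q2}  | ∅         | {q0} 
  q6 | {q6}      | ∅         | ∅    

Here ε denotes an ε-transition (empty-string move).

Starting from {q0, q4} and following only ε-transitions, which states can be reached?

{q0, q2, q4}

Begin with {q0, q4}.
ε-move q0 → q2; add q2.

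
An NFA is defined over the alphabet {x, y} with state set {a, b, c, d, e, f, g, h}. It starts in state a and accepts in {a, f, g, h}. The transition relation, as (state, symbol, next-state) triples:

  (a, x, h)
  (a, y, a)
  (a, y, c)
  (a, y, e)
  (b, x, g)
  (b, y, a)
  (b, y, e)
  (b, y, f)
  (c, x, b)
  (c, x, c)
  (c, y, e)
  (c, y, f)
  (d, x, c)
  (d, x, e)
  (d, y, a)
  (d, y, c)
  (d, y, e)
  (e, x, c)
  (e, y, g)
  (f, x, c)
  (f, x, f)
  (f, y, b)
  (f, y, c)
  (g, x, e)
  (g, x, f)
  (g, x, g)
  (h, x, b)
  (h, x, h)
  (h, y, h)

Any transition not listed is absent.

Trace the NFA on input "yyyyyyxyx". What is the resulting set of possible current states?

{b, c, e, f, g, h}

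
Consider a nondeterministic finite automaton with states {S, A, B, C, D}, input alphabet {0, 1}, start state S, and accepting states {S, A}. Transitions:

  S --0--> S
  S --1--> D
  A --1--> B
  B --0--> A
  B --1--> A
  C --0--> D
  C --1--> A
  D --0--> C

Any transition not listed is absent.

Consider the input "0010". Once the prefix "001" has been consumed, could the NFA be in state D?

Yes

Start in {S}.
Read '0': S→{S}; now {S}.
Read '0': S→{S}; now {S}.
Read '1': S→{D}; now {D}.
State D is in {D}.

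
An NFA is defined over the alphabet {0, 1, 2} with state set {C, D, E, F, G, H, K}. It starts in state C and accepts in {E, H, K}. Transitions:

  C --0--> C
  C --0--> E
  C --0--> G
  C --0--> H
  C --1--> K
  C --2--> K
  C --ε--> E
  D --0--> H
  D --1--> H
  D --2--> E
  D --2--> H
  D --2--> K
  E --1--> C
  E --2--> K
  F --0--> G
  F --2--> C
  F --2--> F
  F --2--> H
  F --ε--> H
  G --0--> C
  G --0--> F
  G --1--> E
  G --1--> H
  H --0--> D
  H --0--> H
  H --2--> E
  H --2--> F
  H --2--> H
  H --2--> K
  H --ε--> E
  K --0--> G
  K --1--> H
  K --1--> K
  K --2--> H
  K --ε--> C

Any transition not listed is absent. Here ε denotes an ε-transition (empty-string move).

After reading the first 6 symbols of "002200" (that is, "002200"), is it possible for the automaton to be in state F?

Start: ε-closure({C}) = {C, E}.
Read '0': C→{C, E, G, H}, E→∅; now {C, E, G, H}.
Read '0': C→{C, E, G, H}, E→∅, G→{C, F}, H→{D, H}; now {C, D, E, F, G, H}.
Read '2': C→{K}, D→{E, H, K}, E→{K}, F→{C, F, H}, G→∅, H→{E, F, H, K}; now {C, E, F, H, K}.
Read '2': C→{K}, E→{K}, F→{C, F, H}, H→{E, F, H, K}, K→{H}; now {C, E, F, H, K}.
Read '0': C→{C, E, G, H}, E→∅, F→{G}, H→{D, H}, K→{G}; now {C, D, E, G, H}.
Read '0': C→{C, E, G, H}, D→{H}, E→∅, G→{C, F}, H→{D, H}; now {C, D, E, F, G, H}.
State F is in {C, D, E, F, G, H}.

Yes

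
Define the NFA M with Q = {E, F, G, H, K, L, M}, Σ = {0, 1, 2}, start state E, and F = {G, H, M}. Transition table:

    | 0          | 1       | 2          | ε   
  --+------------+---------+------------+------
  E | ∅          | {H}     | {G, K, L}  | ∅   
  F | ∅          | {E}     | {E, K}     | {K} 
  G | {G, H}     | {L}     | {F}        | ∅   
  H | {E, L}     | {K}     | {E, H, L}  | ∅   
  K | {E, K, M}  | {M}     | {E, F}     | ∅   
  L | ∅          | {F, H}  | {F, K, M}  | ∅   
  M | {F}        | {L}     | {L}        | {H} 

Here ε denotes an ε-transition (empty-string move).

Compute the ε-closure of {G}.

{G}

Begin with {G}.
No ε-moves leave this set, so the closure equals the set itself.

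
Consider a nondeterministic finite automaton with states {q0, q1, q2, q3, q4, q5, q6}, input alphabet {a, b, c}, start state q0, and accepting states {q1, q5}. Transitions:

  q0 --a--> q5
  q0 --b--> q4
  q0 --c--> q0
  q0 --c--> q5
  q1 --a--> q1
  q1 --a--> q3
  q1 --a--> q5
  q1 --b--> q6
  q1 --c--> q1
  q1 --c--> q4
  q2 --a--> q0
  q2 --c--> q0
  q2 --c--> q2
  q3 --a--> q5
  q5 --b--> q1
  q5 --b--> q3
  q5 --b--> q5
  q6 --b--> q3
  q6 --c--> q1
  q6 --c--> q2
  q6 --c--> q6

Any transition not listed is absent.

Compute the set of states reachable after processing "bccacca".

∅

Start in {q0}.
Read 'b': q0→{q4}; now {q4}.
Read 'c': q4→∅; now ∅.
The set is empty and remains empty for the remaining 5 symbols.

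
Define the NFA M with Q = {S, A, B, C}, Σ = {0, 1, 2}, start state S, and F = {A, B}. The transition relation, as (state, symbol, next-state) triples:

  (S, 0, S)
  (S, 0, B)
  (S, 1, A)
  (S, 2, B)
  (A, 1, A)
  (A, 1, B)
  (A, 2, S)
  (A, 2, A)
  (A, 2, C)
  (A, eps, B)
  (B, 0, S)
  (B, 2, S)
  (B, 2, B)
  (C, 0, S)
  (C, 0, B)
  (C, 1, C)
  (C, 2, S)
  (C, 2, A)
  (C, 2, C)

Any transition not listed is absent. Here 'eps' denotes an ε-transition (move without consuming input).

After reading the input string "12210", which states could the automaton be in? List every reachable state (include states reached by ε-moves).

Start in {S}.
Read '1': S→{A}; union {A}; ε-closure = {A, B}.
Read '2': A→{S, A, C}, B→{S, B}; now {S, A, B, C}.
Read '2': S→{B}, A→{S, A, C}, B→{S, B}, C→{S, A, C}; now {S, A, B, C}.
Read '1': S→{A}, A→{A, B}, B→∅, C→{C}; now {A, B, C}.
Read '0': A→∅, B→{S}, C→{S, B}; now {S, B}.

{S, B}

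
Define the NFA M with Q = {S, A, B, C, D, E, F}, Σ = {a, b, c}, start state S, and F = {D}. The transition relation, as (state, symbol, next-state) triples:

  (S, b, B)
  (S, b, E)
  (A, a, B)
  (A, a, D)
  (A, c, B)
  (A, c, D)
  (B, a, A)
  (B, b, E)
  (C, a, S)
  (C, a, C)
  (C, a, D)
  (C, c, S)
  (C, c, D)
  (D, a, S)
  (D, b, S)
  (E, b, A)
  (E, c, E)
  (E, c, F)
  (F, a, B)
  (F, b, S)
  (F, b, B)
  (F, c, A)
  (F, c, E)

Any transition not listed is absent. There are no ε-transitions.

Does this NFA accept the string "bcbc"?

Yes

Start in {S}.
Read 'b': S→{B, E}; now {B, E}.
Read 'c': B→∅, E→{E, F}; now {E, F}.
Read 'b': E→{A}, F→{S, B}; now {S, A, B}.
Read 'c': S→∅, A→{B, D}, B→∅; now {B, D}.
The final set {B, D} contains the accepting state D.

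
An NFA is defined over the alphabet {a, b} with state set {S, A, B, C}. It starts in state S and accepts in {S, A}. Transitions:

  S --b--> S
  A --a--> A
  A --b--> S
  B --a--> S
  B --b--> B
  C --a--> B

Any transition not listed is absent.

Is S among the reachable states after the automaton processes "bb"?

Yes

Start in {S}.
Read 'b': S→{S}; now {S}.
Read 'b': S→{S}; now {S}.
State S is in {S}.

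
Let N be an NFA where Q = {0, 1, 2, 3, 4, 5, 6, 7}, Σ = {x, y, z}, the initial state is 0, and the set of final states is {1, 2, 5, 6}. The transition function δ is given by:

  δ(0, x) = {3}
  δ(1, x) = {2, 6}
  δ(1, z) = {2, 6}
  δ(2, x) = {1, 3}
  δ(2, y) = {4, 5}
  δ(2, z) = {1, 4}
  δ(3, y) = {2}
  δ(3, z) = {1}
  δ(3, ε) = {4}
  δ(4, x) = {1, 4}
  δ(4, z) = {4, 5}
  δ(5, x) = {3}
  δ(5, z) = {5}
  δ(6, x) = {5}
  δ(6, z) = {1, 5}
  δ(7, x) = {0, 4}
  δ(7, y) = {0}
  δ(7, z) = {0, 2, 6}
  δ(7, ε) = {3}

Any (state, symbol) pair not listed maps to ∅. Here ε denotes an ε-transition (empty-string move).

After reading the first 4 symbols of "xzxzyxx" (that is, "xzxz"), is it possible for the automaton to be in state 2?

Yes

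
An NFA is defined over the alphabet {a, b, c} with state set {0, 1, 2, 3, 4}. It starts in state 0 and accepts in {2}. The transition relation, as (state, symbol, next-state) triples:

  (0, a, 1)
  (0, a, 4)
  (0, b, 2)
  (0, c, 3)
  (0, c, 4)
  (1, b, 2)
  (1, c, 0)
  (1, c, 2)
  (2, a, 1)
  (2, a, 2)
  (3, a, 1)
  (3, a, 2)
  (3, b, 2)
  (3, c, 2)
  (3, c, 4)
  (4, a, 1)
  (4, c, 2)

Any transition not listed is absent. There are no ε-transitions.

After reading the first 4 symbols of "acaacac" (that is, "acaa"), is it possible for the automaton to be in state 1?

Yes

Start in {0}.
Read 'a': 0→{1, 4}; now {1, 4}.
Read 'c': 1→{0, 2}, 4→{2}; now {0, 2}.
Read 'a': 0→{1, 4}, 2→{1, 2}; now {1, 2, 4}.
Read 'a': 1→∅, 2→{1, 2}, 4→{1}; now {1, 2}.
State 1 is in {1, 2}.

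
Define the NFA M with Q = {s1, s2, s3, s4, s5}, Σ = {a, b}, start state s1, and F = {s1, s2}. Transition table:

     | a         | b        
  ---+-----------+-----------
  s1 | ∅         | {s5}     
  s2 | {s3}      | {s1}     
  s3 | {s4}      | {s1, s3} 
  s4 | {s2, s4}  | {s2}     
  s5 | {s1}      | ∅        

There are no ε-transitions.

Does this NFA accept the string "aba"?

Start in {s1}.
Read 'a': {s1} → ∅.
The set is empty and remains empty for the remaining 2 symbols.
The final set ∅ contains no accepting state.

No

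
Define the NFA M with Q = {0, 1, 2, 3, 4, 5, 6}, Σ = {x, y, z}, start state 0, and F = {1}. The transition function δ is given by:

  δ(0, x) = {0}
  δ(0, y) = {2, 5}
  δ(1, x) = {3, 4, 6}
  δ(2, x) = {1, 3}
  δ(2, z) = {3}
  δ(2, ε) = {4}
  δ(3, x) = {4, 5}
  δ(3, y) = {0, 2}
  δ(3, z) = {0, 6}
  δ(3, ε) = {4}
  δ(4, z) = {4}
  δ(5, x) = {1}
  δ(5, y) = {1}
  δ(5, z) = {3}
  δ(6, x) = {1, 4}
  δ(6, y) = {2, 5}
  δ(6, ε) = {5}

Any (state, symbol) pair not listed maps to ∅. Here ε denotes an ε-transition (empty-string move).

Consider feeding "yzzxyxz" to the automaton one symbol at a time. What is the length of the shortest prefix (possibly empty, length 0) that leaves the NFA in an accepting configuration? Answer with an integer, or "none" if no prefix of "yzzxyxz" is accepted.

4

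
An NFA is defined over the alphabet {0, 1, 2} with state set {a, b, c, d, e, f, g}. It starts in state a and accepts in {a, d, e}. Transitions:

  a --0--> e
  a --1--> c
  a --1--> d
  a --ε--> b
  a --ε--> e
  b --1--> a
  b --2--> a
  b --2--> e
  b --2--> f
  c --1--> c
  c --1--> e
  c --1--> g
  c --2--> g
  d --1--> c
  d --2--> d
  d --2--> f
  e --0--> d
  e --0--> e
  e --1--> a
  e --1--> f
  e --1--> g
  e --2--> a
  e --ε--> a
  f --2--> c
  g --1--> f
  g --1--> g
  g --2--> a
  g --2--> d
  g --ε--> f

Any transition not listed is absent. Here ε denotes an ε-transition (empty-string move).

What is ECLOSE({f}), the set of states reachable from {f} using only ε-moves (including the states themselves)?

Begin with {f}.
No ε-moves leave this set, so the closure equals the set itself.

{f}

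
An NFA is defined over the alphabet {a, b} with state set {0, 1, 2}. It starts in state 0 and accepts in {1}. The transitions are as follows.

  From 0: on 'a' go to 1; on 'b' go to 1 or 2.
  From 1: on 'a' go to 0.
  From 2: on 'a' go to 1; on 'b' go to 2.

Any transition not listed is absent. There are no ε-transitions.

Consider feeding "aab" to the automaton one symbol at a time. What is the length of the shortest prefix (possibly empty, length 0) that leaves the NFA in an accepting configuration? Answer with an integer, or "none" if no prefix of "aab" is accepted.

Start in {0}.
Read 'a': {0} → {1}.
None of the earlier sets intersect F, but {1} does.

1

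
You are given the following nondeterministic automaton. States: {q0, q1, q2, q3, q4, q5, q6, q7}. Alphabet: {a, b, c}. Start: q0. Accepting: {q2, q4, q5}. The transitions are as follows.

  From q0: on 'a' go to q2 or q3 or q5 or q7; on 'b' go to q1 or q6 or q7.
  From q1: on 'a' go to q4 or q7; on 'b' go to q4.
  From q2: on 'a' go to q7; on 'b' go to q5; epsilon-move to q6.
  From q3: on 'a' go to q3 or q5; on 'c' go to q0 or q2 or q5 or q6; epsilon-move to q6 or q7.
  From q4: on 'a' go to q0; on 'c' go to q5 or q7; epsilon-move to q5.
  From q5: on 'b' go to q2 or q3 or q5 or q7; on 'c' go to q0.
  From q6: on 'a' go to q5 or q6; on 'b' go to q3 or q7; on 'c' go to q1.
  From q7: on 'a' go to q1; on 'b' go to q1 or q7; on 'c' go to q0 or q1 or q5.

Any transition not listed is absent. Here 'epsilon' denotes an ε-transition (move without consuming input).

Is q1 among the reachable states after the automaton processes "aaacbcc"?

Yes

Start in {q0}.
Read 'a': q0→{q2, q3, q5, q7}; union {q2, q3, q5, q7}; ε-closure = {q2, q3, q5, q6, q7}.
Read 'a': q2→{q7}, q3→{q3, q5}, q5→∅, q6→{q5, q6}, q7→{q1}; now {q1, q3, q5, q6, q7}.
Read 'a': q1→{q4, q7}, q3→{q3, q5}, q5→∅, q6→{q5, q6}, q7→{q1}; now {q1, q3, q4, q5, q6, q7}.
Read 'c': q1→∅, q3→{q0, q2, q5, q6}, q4→{q5, q7}, q5→{q0}, q6→{q1}, q7→{q0, q1, q5}; now {q0, q1, q2, q5, q6, q7}.
Read 'b': q0→{q1, q6, q7}, q1→{q4}, q2→{q5}, q5→{q2, q3, q5, q7}, q6→{q3, q7}, q7→{q1, q7}; now {q1, q2, q3, q4, q5, q6, q7}.
Read 'c': q1→∅, q2→∅, q3→{q0, q2, q5, q6}, q4→{q5, q7}, q5→{q0}, q6→{q1}, q7→{q0, q1, q5}; now {q0, q1, q2, q5, q6, q7}.
Read 'c': q0→∅, q1→∅, q2→∅, q5→{q0}, q6→{q1}, q7→{q0, q1, q5}; now {q0, q1, q5}.
State q1 is in {q0, q1, q5}.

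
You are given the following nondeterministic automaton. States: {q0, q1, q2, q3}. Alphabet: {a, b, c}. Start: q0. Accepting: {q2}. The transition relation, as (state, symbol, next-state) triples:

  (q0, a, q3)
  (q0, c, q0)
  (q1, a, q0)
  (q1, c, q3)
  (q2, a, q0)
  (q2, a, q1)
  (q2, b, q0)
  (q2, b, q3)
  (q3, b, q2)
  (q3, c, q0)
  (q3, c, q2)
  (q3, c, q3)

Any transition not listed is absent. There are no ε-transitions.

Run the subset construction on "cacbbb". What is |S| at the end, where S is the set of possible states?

Start in {q0}.
Read 'c': {q0} → {q0}.
Read 'a': {q0} → {q3}.
Read 'c': {q3} → {q0, q2, q3}.
Read 'b': {q0, q2, q3} → {q0, q2, q3}.
Read 'b': {q0, q2, q3} → {q0, q2, q3}.
Read 'b': {q0, q2, q3} → {q0, q2, q3}.
That set has 3 states.

3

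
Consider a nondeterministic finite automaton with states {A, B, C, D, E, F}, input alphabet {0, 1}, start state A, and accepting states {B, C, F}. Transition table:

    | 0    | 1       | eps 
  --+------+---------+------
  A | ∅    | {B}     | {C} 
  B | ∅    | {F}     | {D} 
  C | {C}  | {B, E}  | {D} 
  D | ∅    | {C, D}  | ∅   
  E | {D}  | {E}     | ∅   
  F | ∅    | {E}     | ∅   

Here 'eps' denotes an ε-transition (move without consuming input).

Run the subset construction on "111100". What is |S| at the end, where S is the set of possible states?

2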